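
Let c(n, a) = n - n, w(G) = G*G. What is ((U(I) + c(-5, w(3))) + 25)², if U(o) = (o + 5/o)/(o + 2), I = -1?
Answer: 361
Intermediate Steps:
w(G) = G²
c(n, a) = 0
U(o) = (o + 5/o)/(2 + o)
((U(I) + c(-5, w(3))) + 25)² = (((5 + (-1)²)/((-1)*(2 - 1)) + 0) + 25)² = ((-1*(5 + 1)/1 + 0) + 25)² = ((-1*1*6 + 0) + 25)² = ((-6 + 0) + 25)² = (-6 + 25)² = 19² = 361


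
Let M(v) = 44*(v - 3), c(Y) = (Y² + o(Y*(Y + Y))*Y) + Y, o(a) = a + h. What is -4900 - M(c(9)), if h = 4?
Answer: -74464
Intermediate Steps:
o(a) = 4 + a (o(a) = a + 4 = 4 + a)
c(Y) = Y + Y² + Y*(4 + 2*Y²) (c(Y) = (Y² + (4 + Y*(Y + Y))*Y) + Y = (Y² + (4 + Y*(2*Y))*Y) + Y = (Y² + (4 + 2*Y²)*Y) + Y = (Y² + Y*(4 + 2*Y²)) + Y = Y + Y² + Y*(4 + 2*Y²))
M(v) = -132 + 44*v (M(v) = 44*(-3 + v) = -132 + 44*v)
-4900 - M(c(9)) = -4900 - (-132 + 44*(9*(5 + 9 + 2*9²))) = -4900 - (-132 + 44*(9*(5 + 9 + 2*81))) = -4900 - (-132 + 44*(9*(5 + 9 + 162))) = -4900 - (-132 + 44*(9*176)) = -4900 - (-132 + 44*1584) = -4900 - (-132 + 69696) = -4900 - 1*69564 = -4900 - 69564 = -74464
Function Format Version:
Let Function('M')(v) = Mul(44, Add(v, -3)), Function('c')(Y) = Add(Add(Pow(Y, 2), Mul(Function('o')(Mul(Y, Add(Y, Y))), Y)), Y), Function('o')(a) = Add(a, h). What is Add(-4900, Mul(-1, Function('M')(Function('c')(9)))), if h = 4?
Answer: -74464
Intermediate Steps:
Function('o')(a) = Add(4, a) (Function('o')(a) = Add(a, 4) = Add(4, a))
Function('c')(Y) = Add(Y, Pow(Y, 2), Mul(Y, Add(4, Mul(2, Pow(Y, 2))))) (Function('c')(Y) = Add(Add(Pow(Y, 2), Mul(Add(4, Mul(Y, Add(Y, Y))), Y)), Y) = Add(Add(Pow(Y, 2), Mul(Add(4, Mul(Y, Mul(2, Y))), Y)), Y) = Add(Add(Pow(Y, 2), Mul(Add(4, Mul(2, Pow(Y, 2))), Y)), Y) = Add(Add(Pow(Y, 2), Mul(Y, Add(4, Mul(2, Pow(Y, 2))))), Y) = Add(Y, Pow(Y, 2), Mul(Y, Add(4, Mul(2, Pow(Y, 2))))))
Function('M')(v) = Add(-132, Mul(44, v)) (Function('M')(v) = Mul(44, Add(-3, v)) = Add(-132, Mul(44, v)))
Add(-4900, Mul(-1, Function('M')(Function('c')(9)))) = Add(-4900, Mul(-1, Add(-132, Mul(44, Mul(9, Add(5, 9, Mul(2, Pow(9, 2)))))))) = Add(-4900, Mul(-1, Add(-132, Mul(44, Mul(9, Add(5, 9, Mul(2, 81))))))) = Add(-4900, Mul(-1, Add(-132, Mul(44, Mul(9, Add(5, 9, 162)))))) = Add(-4900, Mul(-1, Add(-132, Mul(44, Mul(9, 176))))) = Add(-4900, Mul(-1, Add(-132, Mul(44, 1584)))) = Add(-4900, Mul(-1, Add(-132, 69696))) = Add(-4900, Mul(-1, 69564)) = Add(-4900, -69564) = -74464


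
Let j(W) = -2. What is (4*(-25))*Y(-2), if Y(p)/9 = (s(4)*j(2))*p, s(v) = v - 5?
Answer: 3600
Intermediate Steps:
s(v) = -5 + v
Y(p) = 18*p (Y(p) = 9*(((-5 + 4)*(-2))*p) = 9*((-1*(-2))*p) = 9*(2*p) = 18*p)
(4*(-25))*Y(-2) = (4*(-25))*(18*(-2)) = -100*(-36) = 3600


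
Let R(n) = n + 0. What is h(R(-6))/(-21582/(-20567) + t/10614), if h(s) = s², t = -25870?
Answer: -3929366484/151498471 ≈ -25.937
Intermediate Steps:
R(n) = n
h(R(-6))/(-21582/(-20567) + t/10614) = (-6)²/(-21582/(-20567) - 25870/10614) = 36/(-21582*(-1/20567) - 25870*1/10614) = 36/(21582/20567 - 12935/5307) = 36/(-151498471/109149069) = 36*(-109149069/151498471) = -3929366484/151498471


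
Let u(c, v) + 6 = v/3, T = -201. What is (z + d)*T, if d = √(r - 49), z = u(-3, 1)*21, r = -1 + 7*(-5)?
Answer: 23919 - 201*I*√85 ≈ 23919.0 - 1853.1*I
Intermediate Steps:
r = -36 (r = -1 - 35 = -36)
u(c, v) = -6 + v/3
z = -119 (z = (-6 + (⅓)*1)*21 = (-6 + ⅓)*21 = -17/3*21 = -119)
d = I*√85 (d = √(-36 - 49) = √(-85) = I*√85 ≈ 9.2195*I)
(z + d)*T = (-119 + I*√85)*(-201) = 23919 - 201*I*√85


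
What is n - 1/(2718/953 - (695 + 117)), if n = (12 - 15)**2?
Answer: 6941015/771118 ≈ 9.0012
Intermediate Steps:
n = 9 (n = (-3)**2 = 9)
n - 1/(2718/953 - (695 + 117)) = 9 - 1/(2718/953 - (695 + 117)) = 9 - 1/(2718*(1/953) - 1*812) = 9 - 1/(2718/953 - 812) = 9 - 1/(-771118/953) = 9 - 1*(-953/771118) = 9 + 953/771118 = 6941015/771118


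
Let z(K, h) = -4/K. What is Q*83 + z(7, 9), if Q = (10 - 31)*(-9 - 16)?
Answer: 305021/7 ≈ 43574.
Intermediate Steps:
Q = 525 (Q = -21*(-25) = 525)
Q*83 + z(7, 9) = 525*83 - 4/7 = 43575 - 4*1/7 = 43575 - 4/7 = 305021/7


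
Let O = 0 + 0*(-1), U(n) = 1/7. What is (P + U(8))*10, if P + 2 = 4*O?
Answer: -130/7 ≈ -18.571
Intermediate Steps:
U(n) = ⅐
O = 0 (O = 0 + 0 = 0)
P = -2 (P = -2 + 4*0 = -2 + 0 = -2)
(P + U(8))*10 = (-2 + ⅐)*10 = -13/7*10 = -130/7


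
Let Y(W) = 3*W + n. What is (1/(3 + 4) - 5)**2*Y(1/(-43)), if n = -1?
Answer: -53176/2107 ≈ -25.238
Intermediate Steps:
Y(W) = -1 + 3*W (Y(W) = 3*W - 1 = -1 + 3*W)
(1/(3 + 4) - 5)**2*Y(1/(-43)) = (1/(3 + 4) - 5)**2*(-1 + 3/(-43)) = (1/7 - 5)**2*(-1 + 3*(-1/43)) = (1/7 - 5)**2*(-1 - 3/43) = (-34/7)**2*(-46/43) = (1156/49)*(-46/43) = -53176/2107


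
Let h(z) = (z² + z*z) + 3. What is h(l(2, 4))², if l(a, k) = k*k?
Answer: 265225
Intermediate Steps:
l(a, k) = k²
h(z) = 3 + 2*z² (h(z) = (z² + z²) + 3 = 2*z² + 3 = 3 + 2*z²)
h(l(2, 4))² = (3 + 2*(4²)²)² = (3 + 2*16²)² = (3 + 2*256)² = (3 + 512)² = 515² = 265225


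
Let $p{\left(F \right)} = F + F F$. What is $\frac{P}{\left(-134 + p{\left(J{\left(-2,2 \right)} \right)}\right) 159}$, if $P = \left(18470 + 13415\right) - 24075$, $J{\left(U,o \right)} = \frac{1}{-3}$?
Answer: $- \frac{11715}{32012} \approx -0.36596$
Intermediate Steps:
$J{\left(U,o \right)} = - \frac{1}{3}$
$p{\left(F \right)} = F + F^{2}$
$P = 7810$ ($P = 31885 - 24075 = 7810$)
$\frac{P}{\left(-134 + p{\left(J{\left(-2,2 \right)} \right)}\right) 159} = \frac{7810}{\left(-134 - \frac{1 - \frac{1}{3}}{3}\right) 159} = \frac{7810}{\left(-134 - \frac{2}{9}\right) 159} = \frac{7810}{\left(- \frac{1208}{9}\right) 159} = \frac{7810}{- \frac{64024}{3}} = 7810 \left(- \frac{3}{64024}\right) = - \frac{11715}{32012}$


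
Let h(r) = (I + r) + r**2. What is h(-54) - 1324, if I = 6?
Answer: 1544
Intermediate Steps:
h(r) = 6 + r + r**2 (h(r) = (6 + r) + r**2 = 6 + r + r**2)
h(-54) - 1324 = (6 - 54 + (-54)**2) - 1324 = (6 - 54 + 2916) - 1324 = 2868 - 1324 = 1544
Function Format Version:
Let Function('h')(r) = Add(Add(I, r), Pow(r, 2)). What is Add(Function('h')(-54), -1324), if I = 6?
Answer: 1544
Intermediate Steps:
Function('h')(r) = Add(6, r, Pow(r, 2)) (Function('h')(r) = Add(Add(6, r), Pow(r, 2)) = Add(6, r, Pow(r, 2)))
Add(Function('h')(-54), -1324) = Add(Add(6, -54, Pow(-54, 2)), -1324) = Add(Add(6, -54, 2916), -1324) = Add(2868, -1324) = 1544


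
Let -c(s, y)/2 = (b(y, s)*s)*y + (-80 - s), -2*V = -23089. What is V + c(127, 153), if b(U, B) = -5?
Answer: 412537/2 ≈ 2.0627e+5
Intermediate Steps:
V = 23089/2 (V = -½*(-23089) = 23089/2 ≈ 11545.)
c(s, y) = 160 + 2*s + 10*s*y (c(s, y) = -2*((-5*s)*y + (-80 - s)) = -2*(-5*s*y + (-80 - s)) = -2*(-80 - s - 5*s*y) = 160 + 2*s + 10*s*y)
V + c(127, 153) = 23089/2 + (160 + 2*127 + 10*127*153) = 23089/2 + (160 + 254 + 194310) = 23089/2 + 194724 = 412537/2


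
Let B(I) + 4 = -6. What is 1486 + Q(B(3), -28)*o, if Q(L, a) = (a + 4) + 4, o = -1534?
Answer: 32166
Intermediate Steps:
B(I) = -10 (B(I) = -4 - 6 = -10)
Q(L, a) = 8 + a (Q(L, a) = (4 + a) + 4 = 8 + a)
1486 + Q(B(3), -28)*o = 1486 + (8 - 28)*(-1534) = 1486 - 20*(-1534) = 1486 + 30680 = 32166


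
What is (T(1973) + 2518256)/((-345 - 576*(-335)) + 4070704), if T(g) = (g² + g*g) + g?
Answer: 10305687/4263319 ≈ 2.4173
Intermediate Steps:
T(g) = g + 2*g² (T(g) = (g² + g²) + g = 2*g² + g = g + 2*g²)
(T(1973) + 2518256)/((-345 - 576*(-335)) + 4070704) = (1973*(1 + 2*1973) + 2518256)/((-345 - 576*(-335)) + 4070704) = (1973*(1 + 3946) + 2518256)/((-345 + 192960) + 4070704) = (1973*3947 + 2518256)/(192615 + 4070704) = (7787431 + 2518256)/4263319 = 10305687*(1/4263319) = 10305687/4263319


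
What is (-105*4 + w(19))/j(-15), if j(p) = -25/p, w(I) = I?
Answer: -1203/5 ≈ -240.60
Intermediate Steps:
(-105*4 + w(19))/j(-15) = (-105*4 + 19)/((-25/(-15))) = (-420 + 19)/((-25*(-1/15))) = -401/5/3 = -401*⅗ = -1203/5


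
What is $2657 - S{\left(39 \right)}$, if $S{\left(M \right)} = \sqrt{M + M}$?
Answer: $2657 - \sqrt{78} \approx 2648.2$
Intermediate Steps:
$S{\left(M \right)} = \sqrt{2} \sqrt{M}$ ($S{\left(M \right)} = \sqrt{2 M} = \sqrt{2} \sqrt{M}$)
$2657 - S{\left(39 \right)} = 2657 - \sqrt{2} \sqrt{39} = 2657 - \sqrt{78}$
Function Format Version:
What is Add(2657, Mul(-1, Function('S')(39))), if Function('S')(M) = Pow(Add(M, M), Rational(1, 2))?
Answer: Add(2657, Mul(-1, Pow(78, Rational(1, 2)))) ≈ 2648.2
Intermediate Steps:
Function('S')(M) = Mul(Pow(2, Rational(1, 2)), Pow(M, Rational(1, 2))) (Function('S')(M) = Pow(Mul(2, M), Rational(1, 2)) = Mul(Pow(2, Rational(1, 2)), Pow(M, Rational(1, 2))))
Add(2657, Mul(-1, Function('S')(39))) = Add(2657, Mul(-1, Mul(Pow(2, Rational(1, 2)), Pow(39, Rational(1, 2))))) = Add(2657, Mul(-1, Pow(78, Rational(1, 2))))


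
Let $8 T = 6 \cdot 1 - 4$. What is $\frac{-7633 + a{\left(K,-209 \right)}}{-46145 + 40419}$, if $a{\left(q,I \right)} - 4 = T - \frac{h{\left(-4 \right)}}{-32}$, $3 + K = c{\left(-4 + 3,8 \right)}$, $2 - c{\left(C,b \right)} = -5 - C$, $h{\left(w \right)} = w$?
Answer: $\frac{61031}{45808} \approx 1.3323$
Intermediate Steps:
$T = \frac{1}{4}$ ($T = \frac{6 \cdot 1 - 4}{8} = \frac{6 - 4}{8} = \frac{1}{8} \cdot 2 = \frac{1}{4} \approx 0.25$)
$c{\left(C,b \right)} = 7 + C$ ($c{\left(C,b \right)} = 2 - \left(-5 - C\right) = 2 + \left(5 + C\right) = 7 + C$)
$K = 3$ ($K = -3 + \left(7 + \left(-4 + 3\right)\right) = -3 + \left(7 - 1\right) = -3 + 6 = 3$)
$a{\left(q,I \right)} = \frac{33}{8}$ ($a{\left(q,I \right)} = 4 + \left(\frac{1}{4} - - \frac{4}{-32}\right) = 4 + \left(\frac{1}{4} - \left(-4\right) \left(- \frac{1}{32}\right)\right) = 4 + \left(\frac{1}{4} - \frac{1}{8}\right) = 4 + \frac{1}{8} = \frac{33}{8}$)
$\frac{-7633 + a{\left(K,-209 \right)}}{-46145 + 40419} = \frac{-7633 + \frac{33}{8}}{-46145 + 40419} = - \frac{61031}{8 \left(-5726\right)} = \left(- \frac{61031}{8}\right) \left(- \frac{1}{5726}\right) = \frac{61031}{45808}$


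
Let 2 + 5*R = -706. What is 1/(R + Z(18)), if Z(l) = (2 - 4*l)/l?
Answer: -45/6547 ≈ -0.0068734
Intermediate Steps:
R = -708/5 (R = -2/5 + (1/5)*(-706) = -2/5 - 706/5 = -708/5 ≈ -141.60)
Z(l) = (2 - 4*l)/l
1/(R + Z(18)) = 1/(-708/5 + (-4 + 2/18)) = 1/(-708/5 + (-4 + 2*(1/18))) = 1/(-708/5 + (-4 + 1/9)) = 1/(-708/5 - 35/9) = 1/(-6547/45) = -45/6547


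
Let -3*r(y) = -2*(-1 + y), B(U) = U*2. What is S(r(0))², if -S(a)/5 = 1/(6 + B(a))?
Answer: 225/196 ≈ 1.1480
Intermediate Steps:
B(U) = 2*U
r(y) = -⅔ + 2*y/3 (r(y) = -(-2)*(-1 + y)/3 = -(2 - 2*y)/3 = -⅔ + 2*y/3)
S(a) = -5/(6 + 2*a)
S(r(0))² = (-5/(6 + 2*(-⅔ + (⅔)*0)))² = (-5/(6 + 2*(-⅔ + 0)))² = (-5/(6 + 2*(-⅔)))² = (-5/(6 - 4/3))² = (-5/14/3)² = (-5*3/14)² = (-15/14)² = 225/196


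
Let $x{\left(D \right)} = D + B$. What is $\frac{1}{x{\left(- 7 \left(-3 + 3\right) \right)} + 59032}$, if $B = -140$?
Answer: $\frac{1}{58892} \approx 1.698 \cdot 10^{-5}$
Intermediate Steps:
$x{\left(D \right)} = -140 + D$ ($x{\left(D \right)} = D - 140 = -140 + D$)
$\frac{1}{x{\left(- 7 \left(-3 + 3\right) \right)} + 59032} = \frac{1}{\left(-140 - 7 \left(-3 + 3\right)\right) + 59032} = \frac{1}{\left(-140 - 0\right) + 59032} = \frac{1}{\left(-140 + 0\right) + 59032} = \frac{1}{-140 + 59032} = \frac{1}{58892}$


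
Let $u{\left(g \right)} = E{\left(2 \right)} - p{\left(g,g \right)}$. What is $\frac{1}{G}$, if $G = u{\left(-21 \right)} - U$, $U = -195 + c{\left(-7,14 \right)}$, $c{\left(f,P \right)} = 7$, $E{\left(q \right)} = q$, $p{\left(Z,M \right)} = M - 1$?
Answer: $\frac{1}{212} \approx 0.004717$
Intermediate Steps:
$p{\left(Z,M \right)} = -1 + M$ ($p{\left(Z,M \right)} = M - 1 = -1 + M$)
$U = -188$ ($U = -195 + 7 = -188$)
$u{\left(g \right)} = 3 - g$ ($u{\left(g \right)} = 2 - \left(-1 + g\right) = 3 - g$)
$G = 212$ ($G = \left(3 - -21\right) - -188 = \left(3 + 21\right) + 188 = 24 + 188 = 212$)
$\frac{1}{G} = \frac{1}{212}$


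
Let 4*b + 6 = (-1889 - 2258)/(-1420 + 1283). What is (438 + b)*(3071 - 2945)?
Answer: 15330987/274 ≈ 55953.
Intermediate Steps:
b = 3325/548 (b = -3/2 + ((-1889 - 2258)/(-1420 + 1283))/4 = -3/2 + (-4147/(-137))/4 = -3/2 + (-4147*(-1/137))/4 = -3/2 + (¼)*(4147/137) = -3/2 + 4147/548 = 3325/548 ≈ 6.0675)
(438 + b)*(3071 - 2945) = (438 + 3325/548)*(3071 - 2945) = (243349/548)*126 = 15330987/274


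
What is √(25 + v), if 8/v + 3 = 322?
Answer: 3*√282953/319 ≈ 5.0025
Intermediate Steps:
v = 8/319 (v = 8/(-3 + 322) = 8/319 ≈ 0.025078)
√(25 + v) = √(25 + 8/319) = √(7983/319) = 3*√282953/319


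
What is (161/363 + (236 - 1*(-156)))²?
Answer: 20293996849/131769 ≈ 1.5401e+5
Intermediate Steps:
(161/363 + (236 - 1*(-156)))² = (161*(1/363) + (236 + 156))² = (161/363 + 392)² = (142457/363)² = 20293996849/131769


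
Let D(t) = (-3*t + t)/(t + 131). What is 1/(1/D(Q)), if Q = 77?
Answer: -77/104 ≈ -0.74039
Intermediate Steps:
D(t) = -2*t/(131 + t) (D(t) = (-2*t)/(131 + t) = -2*t/(131 + t))
1/(1/D(Q)) = 1/(1/(-2*77/(131 + 77))) = 1/(1/(-2*77/208)) = 1/(1/(-2*77*1/208)) = 1/(1/(-77/104)) = 1/(-104/77) = -77/104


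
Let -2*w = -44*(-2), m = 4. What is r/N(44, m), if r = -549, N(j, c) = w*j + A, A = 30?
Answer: 549/1906 ≈ 0.28804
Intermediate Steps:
w = -44 (w = -(-22)*(-2) = -1/2*88 = -44)
N(j, c) = 30 - 44*j (N(j, c) = -44*j + 30 = 30 - 44*j)
r/N(44, m) = -549/(30 - 44*44) = -549/(30 - 1936) = -549/(-1906) = -549*(-1/1906) = 549/1906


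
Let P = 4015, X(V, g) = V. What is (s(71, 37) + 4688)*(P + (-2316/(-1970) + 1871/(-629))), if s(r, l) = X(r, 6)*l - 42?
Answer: 18083870279706/619565 ≈ 2.9188e+7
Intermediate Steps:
s(r, l) = -42 + l*r (s(r, l) = r*l - 42 = l*r - 42 = -42 + l*r)
(s(71, 37) + 4688)*(P + (-2316/(-1970) + 1871/(-629))) = ((-42 + 37*71) + 4688)*(4015 + (-2316/(-1970) + 1871/(-629))) = ((-42 + 2627) + 4688)*(4015 + (-2316*(-1/1970) + 1871*(-1/629))) = (2585 + 4688)*(4015 + (1158/985 - 1871/629)) = 7273*(4015 - 1114553/619565) = 7273*(2486438922/619565) = 18083870279706/619565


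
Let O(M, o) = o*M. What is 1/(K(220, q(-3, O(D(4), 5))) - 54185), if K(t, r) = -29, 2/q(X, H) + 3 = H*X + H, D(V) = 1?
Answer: -1/54214 ≈ -1.8445e-5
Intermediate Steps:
O(M, o) = M*o
q(X, H) = 2/(-3 + H + H*X) (q(X, H) = 2/(-3 + (H*X + H)) = 2/(-3 + (H + H*X)) = 2/(-3 + H + H*X))
1/(K(220, q(-3, O(D(4), 5))) - 54185) = 1/(-29 - 54185) = 1/(-54214) = -1/54214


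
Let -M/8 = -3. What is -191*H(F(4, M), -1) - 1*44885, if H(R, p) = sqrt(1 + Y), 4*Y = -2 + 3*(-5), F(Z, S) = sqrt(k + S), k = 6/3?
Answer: -44885 - 191*I*sqrt(13)/2 ≈ -44885.0 - 344.33*I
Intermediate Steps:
k = 2 (k = 6*(1/3) = 2)
M = 24 (M = -8*(-3) = 24)
F(Z, S) = sqrt(2 + S)
Y = -17/4 (Y = (-2 + 3*(-5))/4 = (-2 - 15)/4 = (1/4)*(-17) = -17/4 ≈ -4.2500)
H(R, p) = I*sqrt(13)/2 (H(R, p) = sqrt(1 - 17/4) = sqrt(-13/4) = I*sqrt(13)/2)
-191*H(F(4, M), -1) - 1*44885 = -191*I*sqrt(13)/2 - 1*44885 = -191*I*sqrt(13)/2 - 44885 = -44885 - 191*I*sqrt(13)/2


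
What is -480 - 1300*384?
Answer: -499680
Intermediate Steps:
-480 - 1300*384 = -480 - 499200 = -499680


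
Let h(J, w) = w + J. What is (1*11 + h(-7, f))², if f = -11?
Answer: 49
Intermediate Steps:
h(J, w) = J + w
(1*11 + h(-7, f))² = (1*11 + (-7 - 11))² = (11 - 18)² = (-7)² = 49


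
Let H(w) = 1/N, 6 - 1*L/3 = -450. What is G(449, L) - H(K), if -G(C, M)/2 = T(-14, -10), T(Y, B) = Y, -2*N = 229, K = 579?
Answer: 6414/229 ≈ 28.009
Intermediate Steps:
N = -229/2 (N = -½*229 = -229/2 ≈ -114.50)
L = 1368 (L = 18 - 3*(-450) = 18 + 1350 = 1368)
G(C, M) = 28 (G(C, M) = -2*(-14) = 28)
H(w) = -2/229 (H(w) = 1/(-229/2) = -2/229)
G(449, L) - H(K) = 28 - 1*(-2/229) = 28 + 2/229 = 6414/229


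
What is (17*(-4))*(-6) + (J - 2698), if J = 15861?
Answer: 13571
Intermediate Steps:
(17*(-4))*(-6) + (J - 2698) = (17*(-4))*(-6) + (15861 - 2698) = -68*(-6) + 13163 = 408 + 13163 = 13571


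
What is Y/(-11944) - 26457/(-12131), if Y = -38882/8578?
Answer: 1355570166683/621444635896 ≈ 2.1813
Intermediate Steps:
Y = -19441/4289 (Y = -38882*1/8578 = -19441/4289 ≈ -4.5328)
Y/(-11944) - 26457/(-12131) = -19441/4289/(-11944) - 26457/(-12131) = -19441/4289*(-1/11944) - 26457*(-1/12131) = 19441/51227816 + 26457/12131 = 1355570166683/621444635896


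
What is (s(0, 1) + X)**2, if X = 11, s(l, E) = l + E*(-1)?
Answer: 100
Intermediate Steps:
s(l, E) = l - E
(s(0, 1) + X)**2 = ((0 - 1*1) + 11)**2 = ((0 - 1) + 11)**2 = (-1 + 11)**2 = 10**2 = 100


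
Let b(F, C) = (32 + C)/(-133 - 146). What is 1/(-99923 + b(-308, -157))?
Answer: -279/27878392 ≈ -1.0008e-5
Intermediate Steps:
b(F, C) = -32/279 - C/279 (b(F, C) = (32 + C)/(-279) = (32 + C)*(-1/279) = -32/279 - C/279)
1/(-99923 + b(-308, -157)) = 1/(-99923 + (-32/279 - 1/279*(-157))) = 1/(-99923 + (-32/279 + 157/279)) = 1/(-99923 + 125/279) = 1/(-27878392/279) = -279/27878392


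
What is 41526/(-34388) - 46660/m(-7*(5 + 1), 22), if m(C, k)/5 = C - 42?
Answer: 39677579/361074 ≈ 109.89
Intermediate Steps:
m(C, k) = -210 + 5*C (m(C, k) = 5*(C - 42) = 5*(-42 + C) = -210 + 5*C)
41526/(-34388) - 46660/m(-7*(5 + 1), 22) = 41526/(-34388) - 46660/(-210 + 5*(-7*(5 + 1))) = 41526*(-1/34388) - 46660/(-210 + 5*(-7*6)) = -20763/17194 - 46660/(-210 + 5*(-42)) = -20763/17194 - 46660/(-210 - 210) = -20763/17194 - 46660/(-420) = -20763/17194 - 46660*(-1/420) = -20763/17194 + 2333/21 = 39677579/361074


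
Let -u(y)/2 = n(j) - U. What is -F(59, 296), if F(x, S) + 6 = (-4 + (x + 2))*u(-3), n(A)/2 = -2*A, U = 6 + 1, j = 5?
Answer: -3072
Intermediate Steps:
U = 7
n(A) = -4*A (n(A) = 2*(-2*A) = -4*A)
u(y) = 54 (u(y) = -2*(-4*5 - 1*7) = -2*(-20 - 7) = -2*(-27) = 54)
F(x, S) = -114 + 54*x (F(x, S) = -6 + (-4 + (x + 2))*54 = -6 + (-4 + (2 + x))*54 = -6 + (-2 + x)*54 = -6 + (-108 + 54*x) = -114 + 54*x)
-F(59, 296) = -(-114 + 54*59) = -(-114 + 3186) = -1*3072 = -3072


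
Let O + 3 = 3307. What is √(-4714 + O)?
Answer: I*√1410 ≈ 37.55*I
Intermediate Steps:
O = 3304 (O = -3 + 3307 = 3304)
√(-4714 + O) = √(-4714 + 3304) = √(-1410) = I*√1410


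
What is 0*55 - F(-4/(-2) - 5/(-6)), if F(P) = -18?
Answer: 18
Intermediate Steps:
0*55 - F(-4/(-2) - 5/(-6)) = 0*55 - 1*(-18) = 0 + 18 = 18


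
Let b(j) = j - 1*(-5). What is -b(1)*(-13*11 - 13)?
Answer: 936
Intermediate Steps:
b(j) = 5 + j (b(j) = j + 5 = 5 + j)
-b(1)*(-13*11 - 13) = -(5 + 1)*(-13*11 - 13) = -6*(-143 - 13) = -6*(-156) = -1*(-936) = 936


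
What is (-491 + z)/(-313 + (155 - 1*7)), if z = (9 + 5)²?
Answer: 59/33 ≈ 1.7879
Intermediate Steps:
z = 196 (z = 14² = 196)
(-491 + z)/(-313 + (155 - 1*7)) = (-491 + 196)/(-313 + (155 - 1*7)) = -295/(-313 + (155 - 7)) = -295/(-313 + 148) = -295/(-165) = -295*(-1/165) = 59/33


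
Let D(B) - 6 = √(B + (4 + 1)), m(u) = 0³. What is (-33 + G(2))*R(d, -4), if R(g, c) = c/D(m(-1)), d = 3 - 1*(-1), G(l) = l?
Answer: 24 - 4*√5 ≈ 15.056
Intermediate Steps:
d = 4 (d = 3 + 1 = 4)
m(u) = 0
D(B) = 6 + √(5 + B) (D(B) = 6 + √(B + (4 + 1)) = 6 + √(B + 5) = 6 + √(5 + B))
R(g, c) = c/(6 + √5) (R(g, c) = c/(6 + √(5 + 0)) = c/(6 + √5))
(-33 + G(2))*R(d, -4) = (-33 + 2)*((6/31)*(-4) - 1/31*(-4)*√5) = -31*(-24/31 + 4*√5/31) = 24 - 4*√5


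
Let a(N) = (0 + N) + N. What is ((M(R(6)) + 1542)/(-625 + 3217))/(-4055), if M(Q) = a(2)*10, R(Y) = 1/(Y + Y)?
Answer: -791/5255280 ≈ -0.00015052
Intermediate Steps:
a(N) = 2*N (a(N) = N + N = 2*N)
R(Y) = 1/(2*Y)
M(Q) = 40 (M(Q) = (2*2)*10 = 4*10 = 40)
((M(R(6)) + 1542)/(-625 + 3217))/(-4055) = ((40 + 1542)/(-625 + 3217))/(-4055) = (1582/2592)*(-1/4055) = (1582*(1/2592))*(-1/4055) = (791/1296)*(-1/4055) = -791/5255280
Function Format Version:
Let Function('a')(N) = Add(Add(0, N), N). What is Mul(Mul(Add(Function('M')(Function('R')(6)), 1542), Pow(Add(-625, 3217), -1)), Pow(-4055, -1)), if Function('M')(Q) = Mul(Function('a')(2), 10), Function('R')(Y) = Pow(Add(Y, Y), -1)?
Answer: Rational(-791, 5255280) ≈ -0.00015052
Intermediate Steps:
Function('a')(N) = Mul(2, N) (Function('a')(N) = Add(N, N) = Mul(2, N))
Function('R')(Y) = Mul(Rational(1, 2), Pow(Y, -1)) (Function('R')(Y) = Pow(Mul(2, Y), -1) = Mul(Rational(1, 2), Pow(Y, -1)))
Function('M')(Q) = 40 (Function('M')(Q) = Mul(Mul(2, 2), 10) = Mul(4, 10) = 40)
Mul(Mul(Add(Function('M')(Function('R')(6)), 1542), Pow(Add(-625, 3217), -1)), Pow(-4055, -1)) = Mul(Mul(Add(40, 1542), Pow(Add(-625, 3217), -1)), Pow(-4055, -1)) = Mul(Mul(1582, Pow(2592, -1)), Rational(-1, 4055)) = Mul(Mul(1582, Rational(1, 2592)), Rational(-1, 4055)) = Mul(Rational(791, 1296), Rational(-1, 4055)) = Rational(-791, 5255280)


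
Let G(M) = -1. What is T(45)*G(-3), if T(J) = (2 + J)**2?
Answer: -2209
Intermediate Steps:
T(45)*G(-3) = (2 + 45)**2*(-1) = 47**2*(-1) = 2209*(-1) = -2209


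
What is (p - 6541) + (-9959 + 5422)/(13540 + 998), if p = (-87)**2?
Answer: 14940527/14538 ≈ 1027.7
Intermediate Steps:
p = 7569
(p - 6541) + (-9959 + 5422)/(13540 + 998) = (7569 - 6541) + (-9959 + 5422)/(13540 + 998) = 1028 - 4537/14538 = 14940527/14538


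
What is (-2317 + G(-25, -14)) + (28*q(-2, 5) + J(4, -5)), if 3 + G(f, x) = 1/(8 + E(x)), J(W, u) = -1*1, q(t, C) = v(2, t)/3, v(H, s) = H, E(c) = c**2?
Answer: -469675/204 ≈ -2302.3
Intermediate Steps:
q(t, C) = 2/3
J(W, u) = -1
G(f, x) = -3 + 1/(8 + x**2)
(-2317 + G(-25, -14)) + (28*q(-2, 5) + J(4, -5)) = (-2317 + (-23 - 3*(-14)**2)/(8 + (-14)**2)) + (28*(2/3) - 1) = (-2317 + (-23 - 3*196)/(8 + 196)) + (56/3 - 1) = (-2317 + (-23 - 588)/204) + 53/3 = (-2317 + (1/204)*(-611)) + 53/3 = (-2317 - 611/204) + 53/3 = -473279/204 + 53/3 = -469675/204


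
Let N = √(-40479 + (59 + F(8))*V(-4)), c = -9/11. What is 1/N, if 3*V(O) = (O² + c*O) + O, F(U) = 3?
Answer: -I*√4859767/441797 ≈ -0.0049898*I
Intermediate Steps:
c = -9/11 (c = -9*1/11 = -9/11 ≈ -0.81818)
V(O) = O²/3 + 2*O/33 (V(O) = ((O² - 9*O/11) + O)/3 = (O² + 2*O/11)/3 = O²/3 + 2*O/33)
N = I*√4859767/11 (N = √(-40479 + (59 + 3)*((1/33)*(-4)*(2 + 11*(-4)))) = √(-40479 + 62*((1/33)*(-4)*(2 - 44))) = √(-40479 + 62*((1/33)*(-4)*(-42))) = √(-40479 + 62*(56/11)) = √(-40479 + 3472/11) = √(-441797/11) = I*√4859767/11 ≈ 200.41*I)
1/N = 1/(I*√4859767/11) = -I*√4859767/441797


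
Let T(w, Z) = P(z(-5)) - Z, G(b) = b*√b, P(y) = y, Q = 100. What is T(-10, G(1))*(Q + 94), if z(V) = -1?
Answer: -388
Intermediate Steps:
G(b) = b^(3/2)
T(w, Z) = -1 - Z
T(-10, G(1))*(Q + 94) = (-1 - 1^(3/2))*(100 + 94) = (-1 - 1*1)*194 = (-1 - 1)*194 = -2*194 = -388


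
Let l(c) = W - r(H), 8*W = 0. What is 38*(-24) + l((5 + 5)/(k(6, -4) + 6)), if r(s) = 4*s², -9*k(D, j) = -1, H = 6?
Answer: -1056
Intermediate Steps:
W = 0 (W = (⅛)*0 = 0)
k(D, j) = ⅑ (k(D, j) = -⅑*(-1) = ⅑)
l(c) = -144 (l(c) = 0 - 4*6² = 0 - 4*36 = 0 - 1*144 = 0 - 144 = -144)
38*(-24) + l((5 + 5)/(k(6, -4) + 6)) = 38*(-24) - 144 = -912 - 144 = -1056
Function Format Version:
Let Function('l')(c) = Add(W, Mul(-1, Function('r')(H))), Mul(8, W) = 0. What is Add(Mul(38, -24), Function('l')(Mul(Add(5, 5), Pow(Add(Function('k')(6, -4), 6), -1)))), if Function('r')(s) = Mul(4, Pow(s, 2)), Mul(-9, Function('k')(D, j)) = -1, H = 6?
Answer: -1056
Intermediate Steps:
W = 0 (W = Mul(Rational(1, 8), 0) = 0)
Function('k')(D, j) = Rational(1, 9) (Function('k')(D, j) = Mul(Rational(-1, 9), -1) = Rational(1, 9))
Function('l')(c) = -144 (Function('l')(c) = Add(0, Mul(-1, Mul(4, Pow(6, 2)))) = Add(0, Mul(-1, Mul(4, 36))) = Add(0, Mul(-1, 144)) = Add(0, -144) = -144)
Add(Mul(38, -24), Function('l')(Mul(Add(5, 5), Pow(Add(Function('k')(6, -4), 6), -1)))) = Add(Mul(38, -24), -144) = Add(-912, -144) = -1056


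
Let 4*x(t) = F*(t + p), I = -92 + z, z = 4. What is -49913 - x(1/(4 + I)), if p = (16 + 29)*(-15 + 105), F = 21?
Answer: -1138807/16 ≈ -71176.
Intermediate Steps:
p = 4050 (p = 45*90 = 4050)
I = -88 (I = -92 + 4 = -88)
x(t) = 42525/2 + 21*t/4 (x(t) = (21*(t + 4050))/4 = (21*(4050 + t))/4 = (85050 + 21*t)/4 = 42525/2 + 21*t/4)
-49913 - x(1/(4 + I)) = -49913 - (42525/2 + 21/(4*(4 - 88))) = -49913 - (42525/2 + (21/4)/(-84)) = -49913 - (42525/2 + (21/4)*(-1/84)) = -49913 - (42525/2 - 1/16) = -49913 - 1*340199/16 = -49913 - 340199/16 = -1138807/16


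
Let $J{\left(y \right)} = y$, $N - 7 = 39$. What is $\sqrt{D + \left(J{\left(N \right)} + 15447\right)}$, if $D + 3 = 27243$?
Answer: $\sqrt{42733} \approx 206.72$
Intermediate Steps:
$D = 27240$ ($D = -3 + 27243 = 27240$)
$N = 46$ ($N = 7 + 39 = 46$)
$\sqrt{D + \left(J{\left(N \right)} + 15447\right)} = \sqrt{27240 + \left(46 + 15447\right)} = \sqrt{27240 + 15493} = \sqrt{42733}$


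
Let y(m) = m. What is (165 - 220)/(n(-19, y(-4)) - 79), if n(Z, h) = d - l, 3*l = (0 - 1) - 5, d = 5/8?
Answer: 440/611 ≈ 0.72013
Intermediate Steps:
d = 5/8 (d = 5*(1/8) = 5/8 ≈ 0.62500)
l = -2 (l = ((0 - 1) - 5)/3 = (-1 - 5)/3 = (1/3)*(-6) = -2)
n(Z, h) = 21/8 (n(Z, h) = 5/8 - 1*(-2) = 5/8 + 2 = 21/8)
(165 - 220)/(n(-19, y(-4)) - 79) = (165 - 220)/(21/8 - 79) = -55/(-611/8) = -55*(-8/611) = 440/611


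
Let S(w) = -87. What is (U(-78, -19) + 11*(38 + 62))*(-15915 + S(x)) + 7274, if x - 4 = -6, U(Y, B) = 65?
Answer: -18635056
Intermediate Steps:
x = -2 (x = 4 - 6 = -2)
(U(-78, -19) + 11*(38 + 62))*(-15915 + S(x)) + 7274 = (65 + 11*(38 + 62))*(-15915 - 87) + 7274 = (65 + 11*100)*(-16002) + 7274 = (65 + 1100)*(-16002) + 7274 = 1165*(-16002) + 7274 = -18642330 + 7274 = -18635056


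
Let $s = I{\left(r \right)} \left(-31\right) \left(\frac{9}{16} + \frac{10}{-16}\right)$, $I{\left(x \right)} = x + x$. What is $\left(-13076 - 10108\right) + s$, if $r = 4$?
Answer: $- \frac{46337}{2} \approx -23169.0$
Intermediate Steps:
$I{\left(x \right)} = 2 x$
$s = \frac{31}{2}$ ($s = 2 \cdot 4 \left(-31\right) \left(\frac{9}{16} + \frac{10}{-16}\right) = 8 \left(-31\right) \left(9 \cdot \frac{1}{16} + 10 \left(- \frac{1}{16}\right)\right) = - 248 \left(\frac{9}{16} - \frac{5}{8}\right) = \left(-248\right) \left(- \frac{1}{16}\right) = \frac{31}{2} \approx 15.5$)
$\left(-13076 - 10108\right) + s = \left(-13076 - 10108\right) + \frac{31}{2} = -23184 + \frac{31}{2} = - \frac{46337}{2}$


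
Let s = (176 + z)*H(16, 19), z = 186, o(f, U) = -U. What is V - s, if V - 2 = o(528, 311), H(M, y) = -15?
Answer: 5121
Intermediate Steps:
V = -309 (V = 2 - 1*311 = 2 - 311 = -309)
s = -5430 (s = (176 + 186)*(-15) = 362*(-15) = -5430)
V - s = -309 - 1*(-5430) = -309 + 5430 = 5121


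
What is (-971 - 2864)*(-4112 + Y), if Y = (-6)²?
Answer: 15631460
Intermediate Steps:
Y = 36
(-971 - 2864)*(-4112 + Y) = (-971 - 2864)*(-4112 + 36) = -3835*(-4076) = 15631460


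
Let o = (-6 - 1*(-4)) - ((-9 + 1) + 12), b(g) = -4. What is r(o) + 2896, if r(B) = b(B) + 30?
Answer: 2922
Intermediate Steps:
o = -6 (o = (-6 + 4) - (-8 + 12) = -2 - 1*4 = -2 - 4 = -6)
r(B) = 26 (r(B) = -4 + 30 = 26)
r(o) + 2896 = 26 + 2896 = 2922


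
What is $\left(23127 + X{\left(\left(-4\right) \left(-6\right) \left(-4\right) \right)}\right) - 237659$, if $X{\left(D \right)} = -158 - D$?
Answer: $-214594$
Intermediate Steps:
$\left(23127 + X{\left(\left(-4\right) \left(-6\right) \left(-4\right) \right)}\right) - 237659 = \left(23127 - \left(158 + \left(-4\right) \left(-6\right) \left(-4\right)\right)\right) - 237659 = \left(23127 - \left(158 + 24 \left(-4\right)\right)\right) - 237659 = \left(23127 - 62\right) - 237659 = 23065 - 237659 = -214594$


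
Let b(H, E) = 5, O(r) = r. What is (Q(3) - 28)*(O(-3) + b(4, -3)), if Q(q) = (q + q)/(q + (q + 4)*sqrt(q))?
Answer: -1294/23 + 14*sqrt(3)/23 ≈ -55.207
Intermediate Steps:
Q(q) = 2*q/(q + sqrt(q)*(4 + q)) (Q(q) = (2*q)/(q + (4 + q)*sqrt(q)) = (2*q)/(q + sqrt(q)*(4 + q)) = 2*q/(q + sqrt(q)*(4 + q)))
(Q(3) - 28)*(O(-3) + b(4, -3)) = (2*3/(3 + 3**(3/2) + 4*sqrt(3)) - 28)*(-3 + 5) = (2*3/(3 + 3*sqrt(3) + 4*sqrt(3)) - 28)*2 = (2*3/(3 + 7*sqrt(3)) - 28)*2 = (6/(3 + 7*sqrt(3)) - 28)*2 = (-28 + 6/(3 + 7*sqrt(3)))*2 = -56 + 12/(3 + 7*sqrt(3))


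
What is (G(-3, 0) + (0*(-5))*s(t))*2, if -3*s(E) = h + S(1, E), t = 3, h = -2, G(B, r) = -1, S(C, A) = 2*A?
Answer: -2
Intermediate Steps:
s(E) = 2/3 - 2*E/3 (s(E) = -(-2 + 2*E)/3 = 2/3 - 2*E/3)
(G(-3, 0) + (0*(-5))*s(t))*2 = (-1 + (0*(-5))*(2/3 - 2/3*3))*2 = (-1 + 0*(2/3 - 2))*2 = (-1 + 0*(-4/3))*2 = (-1 + 0)*2 = -1*2 = -2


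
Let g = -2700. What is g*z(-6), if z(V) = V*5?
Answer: 81000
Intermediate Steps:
z(V) = 5*V
g*z(-6) = -13500*(-6) = -2700*(-30) = 81000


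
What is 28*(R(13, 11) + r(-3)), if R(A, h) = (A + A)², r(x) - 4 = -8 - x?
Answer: 18900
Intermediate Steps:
r(x) = -4 - x (r(x) = 4 + (-8 - x) = -4 - x)
R(A, h) = 4*A² (R(A, h) = (2*A)² = 4*A²)
28*(R(13, 11) + r(-3)) = 28*(4*13² + (-4 - 1*(-3))) = 28*(4*169 + (-4 + 3)) = 28*(676 - 1) = 28*675 = 18900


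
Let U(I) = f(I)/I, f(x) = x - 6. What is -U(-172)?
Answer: -89/86 ≈ -1.0349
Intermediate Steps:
f(x) = -6 + x
U(I) = (-6 + I)/I
-U(-172) = -(-6 - 172)/(-172) = -(-1)*(-178)/172 = -1*89/86 = -89/86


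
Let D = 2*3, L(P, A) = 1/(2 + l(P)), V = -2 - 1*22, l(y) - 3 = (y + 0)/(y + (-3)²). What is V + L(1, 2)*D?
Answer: -388/17 ≈ -22.824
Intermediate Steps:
l(y) = 3 + y/(9 + y) (l(y) = 3 + (y + 0)/(y + (-3)²) = 3 + y/(y + 9) = 3 + y/(9 + y))
V = -24 (V = -2 - 22 = -24)
L(P, A) = 1/(2 + (27 + 4*P)/(9 + P))
D = 6
V + L(1, 2)*D = -24 + ((9 + 1)/(3*(15 + 2*1)))*6 = -24 + ((⅓)*10/(15 + 2))*6 = -24 + ((⅓)*10/17)*6 = -24 + ((⅓)*(1/17)*10)*6 = -24 + (10/51)*6 = -24 + 20/17 = -388/17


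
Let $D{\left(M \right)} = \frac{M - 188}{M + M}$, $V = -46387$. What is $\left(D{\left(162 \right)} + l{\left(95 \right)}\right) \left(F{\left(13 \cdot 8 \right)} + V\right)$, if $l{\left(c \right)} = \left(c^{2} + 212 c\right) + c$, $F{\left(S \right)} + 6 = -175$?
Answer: $- \frac{110368651388}{81} \approx -1.3626 \cdot 10^{9}$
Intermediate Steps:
$F{\left(S \right)} = -181$ ($F{\left(S \right)} = -6 - 175 = -181$)
$D{\left(M \right)} = \frac{-188 + M}{2 M}$
$l{\left(c \right)} = c^{2} + 213 c$
$\left(D{\left(162 \right)} + l{\left(95 \right)}\right) \left(F{\left(13 \cdot 8 \right)} + V\right) = \left(\frac{-188 + 162}{2 \cdot 162} + 95 \left(213 + 95\right)\right) \left(-181 - 46387\right) = \left(\frac{1}{2} \cdot \frac{1}{162} \left(-26\right) + 95 \cdot 308\right) \left(-46568\right) = \left(- \frac{13}{162} + 29260\right) \left(-46568\right) = \frac{4740107}{162} \left(-46568\right) = - \frac{110368651388}{81}$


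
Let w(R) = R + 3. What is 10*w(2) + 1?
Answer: 51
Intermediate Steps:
w(R) = 3 + R
10*w(2) + 1 = 10*(3 + 2) + 1 = 10*5 + 1 = 50 + 1 = 51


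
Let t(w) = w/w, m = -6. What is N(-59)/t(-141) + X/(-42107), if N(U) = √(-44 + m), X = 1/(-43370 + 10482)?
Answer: 1/1384815016 + 5*I*√2 ≈ 7.2212e-10 + 7.0711*I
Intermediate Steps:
X = -1/32888 (X = 1/(-32888) = -1/32888 ≈ -3.0406e-5)
t(w) = 1
N(U) = 5*I*√2 (N(U) = √(-44 - 6) = √(-50) = 5*I*√2)
N(-59)/t(-141) + X/(-42107) = (5*I*√2)/1 - 1/32888/(-42107) = (5*I*√2)*1 - 1/32888*(-1/42107) = 5*I*√2 + 1/1384815016 = 1/1384815016 + 5*I*√2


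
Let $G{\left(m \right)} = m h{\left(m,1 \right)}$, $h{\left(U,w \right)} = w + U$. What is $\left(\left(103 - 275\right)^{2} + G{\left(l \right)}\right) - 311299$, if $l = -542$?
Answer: $11507$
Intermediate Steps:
$h{\left(U,w \right)} = U + w$
$G{\left(m \right)} = m \left(1 + m\right)$ ($G{\left(m \right)} = m \left(m + 1\right) = m \left(1 + m\right)$)
$\left(\left(103 - 275\right)^{2} + G{\left(l \right)}\right) - 311299 = \left(\left(103 - 275\right)^{2} - 542 \left(1 - 542\right)\right) - 311299 = \left(\left(-172\right)^{2} - -293222\right) - 311299 = \left(29584 + 293222\right) - 311299 = 322806 - 311299 = 11507$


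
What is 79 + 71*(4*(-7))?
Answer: -1909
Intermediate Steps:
79 + 71*(4*(-7)) = 79 + 71*(-28) = 79 - 1988 = -1909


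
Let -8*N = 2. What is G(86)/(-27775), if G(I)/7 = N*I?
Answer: 301/55550 ≈ 0.0054185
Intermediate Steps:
N = -¼ (N = -⅛*2 = -¼ ≈ -0.25000)
G(I) = -7*I/4 (G(I) = 7*(-I/4) = -7*I/4)
G(86)/(-27775) = -7/4*86/(-27775) = -301/2*(-1/27775) = 301/55550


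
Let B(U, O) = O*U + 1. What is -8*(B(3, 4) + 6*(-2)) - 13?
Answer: -21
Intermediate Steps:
B(U, O) = 1 + O*U
-8*(B(3, 4) + 6*(-2)) - 13 = -8*((1 + 4*3) + 6*(-2)) - 13 = -8*((1 + 12) - 12) - 13 = -8*(13 - 12) - 13 = -8*1 - 13 = -8 - 13 = -21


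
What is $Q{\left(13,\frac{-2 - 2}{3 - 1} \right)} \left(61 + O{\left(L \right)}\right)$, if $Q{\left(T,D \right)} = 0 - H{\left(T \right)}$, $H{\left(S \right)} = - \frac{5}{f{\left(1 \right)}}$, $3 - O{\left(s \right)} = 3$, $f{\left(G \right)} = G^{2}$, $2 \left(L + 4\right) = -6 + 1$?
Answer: $305$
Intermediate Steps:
$L = - \frac{13}{2}$ ($L = -4 + \frac{-6 + 1}{2} = -4 + \frac{1}{2} \left(-5\right) = -4 - \frac{5}{2} = - \frac{13}{2} \approx -6.5$)
$O{\left(s \right)} = 0$ ($O{\left(s \right)} = 3 - 3 = 0$)
$H{\left(S \right)} = -5$ ($H{\left(S \right)} = - \frac{5}{1^{2}} = - \frac{5}{1} = \left(-5\right) 1 = -5$)
$Q{\left(T,D \right)} = 5$ ($Q{\left(T,D \right)} = 0 - -5 = 0 + 5 = 5$)
$Q{\left(13,\frac{-2 - 2}{3 - 1} \right)} \left(61 + O{\left(L \right)}\right) = 5 \left(61 + 0\right) = 5 \cdot 61 = 305$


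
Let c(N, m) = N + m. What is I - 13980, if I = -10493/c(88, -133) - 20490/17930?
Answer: -1109254556/80685 ≈ -13748.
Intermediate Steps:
I = 18721744/80685 (I = -10493/(88 - 133) - 20490/17930 = -10493/(-45) - 20490*1/17930 = -10493*(-1/45) - 2049/1793 = 10493/45 - 2049/1793 = 18721744/80685 ≈ 232.03)
I - 13980 = 18721744/80685 - 13980 = -1109254556/80685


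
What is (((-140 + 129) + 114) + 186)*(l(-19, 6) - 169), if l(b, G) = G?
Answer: -47107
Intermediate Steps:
(((-140 + 129) + 114) + 186)*(l(-19, 6) - 169) = (((-140 + 129) + 114) + 186)*(6 - 169) = ((-11 + 114) + 186)*(-163) = (103 + 186)*(-163) = 289*(-163) = -47107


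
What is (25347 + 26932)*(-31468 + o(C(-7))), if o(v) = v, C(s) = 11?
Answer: -1644540503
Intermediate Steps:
(25347 + 26932)*(-31468 + o(C(-7))) = (25347 + 26932)*(-31468 + 11) = 52279*(-31457) = -1644540503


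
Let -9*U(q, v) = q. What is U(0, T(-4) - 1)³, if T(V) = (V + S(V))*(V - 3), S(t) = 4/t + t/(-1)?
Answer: 0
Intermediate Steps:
S(t) = -t + 4/t (S(t) = 4/t + t*(-1) = 4/t - t = -t + 4/t)
T(V) = 4*(-3 + V)/V (T(V) = (V + (-V + 4/V))*(V - 3) = (4/V)*(-3 + V) = 4*(-3 + V)/V)
U(q, v) = -q/9
U(0, T(-4) - 1)³ = (-⅑*0)³ = 0³ = 0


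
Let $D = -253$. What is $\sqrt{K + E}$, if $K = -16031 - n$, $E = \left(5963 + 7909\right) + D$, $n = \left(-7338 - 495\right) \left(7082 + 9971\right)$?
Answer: $\sqrt{133573737} \approx 11557.0$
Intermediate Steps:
$n = -133576149$ ($n = \left(-7833\right) 17053 = -133576149$)
$E = 13619$ ($E = \left(5963 + 7909\right) - 253 = 13872 - 253 = 13619$)
$K = 133560118$ ($K = -16031 - -133576149 = -16031 + 133576149 = 133560118$)
$\sqrt{K + E} = \sqrt{133560118 + 13619} = \sqrt{133573737}$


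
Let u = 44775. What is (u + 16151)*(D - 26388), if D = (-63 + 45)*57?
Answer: -1670225364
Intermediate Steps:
D = -1026 (D = -18*57 = -1026)
(u + 16151)*(D - 26388) = (44775 + 16151)*(-1026 - 26388) = 60926*(-27414) = -1670225364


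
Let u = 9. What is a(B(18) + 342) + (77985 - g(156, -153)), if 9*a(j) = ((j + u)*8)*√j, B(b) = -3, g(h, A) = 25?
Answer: 77960 + 928*√339/3 ≈ 83655.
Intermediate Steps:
a(j) = √j*(72 + 8*j)/9 (a(j) = (((j + 9)*8)*√j)/9 = (((9 + j)*8)*√j)/9 = ((72 + 8*j)*√j)/9 = (√j*(72 + 8*j))/9 = √j*(72 + 8*j)/9)
a(B(18) + 342) + (77985 - g(156, -153)) = 8*√(-3 + 342)*(9 + (-3 + 342))/9 + (77985 - 1*25) = 8*√339*(9 + 339)/9 + (77985 - 25) = (8/9)*√339*348 + 77960 = 928*√339/3 + 77960 = 77960 + 928*√339/3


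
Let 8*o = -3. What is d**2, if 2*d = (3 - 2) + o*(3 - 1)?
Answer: 1/64 ≈ 0.015625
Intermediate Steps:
o = -3/8 (o = (1/8)*(-3) = -3/8 ≈ -0.37500)
d = 1/8 (d = ((3 - 2) - 3*(3 - 1)/8)/2 = (1 - 3/8*2)/2 = (1 - 3/4)/2 = (1/2)*(1/4) = 1/8 ≈ 0.12500)
d**2 = (1/8)**2 = 1/64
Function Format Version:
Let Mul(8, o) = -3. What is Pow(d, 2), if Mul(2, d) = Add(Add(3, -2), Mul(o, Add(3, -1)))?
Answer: Rational(1, 64) ≈ 0.015625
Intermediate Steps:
o = Rational(-3, 8) (o = Mul(Rational(1, 8), -3) = Rational(-3, 8) ≈ -0.37500)
d = Rational(1, 8) (d = Mul(Rational(1, 2), Add(Add(3, -2), Mul(Rational(-3, 8), Add(3, -1)))) = Mul(Rational(1, 2), Add(1, Mul(Rational(-3, 8), 2))) = Mul(Rational(1, 2), Add(1, Rational(-3, 4))) = Mul(Rational(1, 2), Rational(1, 4)) = Rational(1, 8) ≈ 0.12500)
Pow(d, 2) = Pow(Rational(1, 8), 2) = Rational(1, 64)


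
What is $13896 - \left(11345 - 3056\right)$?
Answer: $5607$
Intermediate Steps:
$13896 - \left(11345 - 3056\right) = 13896 - 8289 = 5607$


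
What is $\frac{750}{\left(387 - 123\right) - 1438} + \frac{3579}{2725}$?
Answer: $\frac{1078998}{1599575} \approx 0.67455$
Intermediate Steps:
$\frac{750}{\left(387 - 123\right) - 1438} + \frac{3579}{2725} = \frac{750}{264 - 1438} + 3579 \cdot \frac{1}{2725} = \frac{750}{-1174} + \frac{3579}{2725} = 750 \left(- \frac{1}{1174}\right) + \frac{3579}{2725} = - \frac{375}{587} + \frac{3579}{2725} = \frac{1078998}{1599575}$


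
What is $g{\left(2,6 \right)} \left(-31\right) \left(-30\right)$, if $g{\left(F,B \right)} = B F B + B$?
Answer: $72540$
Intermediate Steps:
$g{\left(F,B \right)} = B + F B^{2}$ ($g{\left(F,B \right)} = F B^{2} + B = B + F B^{2}$)
$g{\left(2,6 \right)} \left(-31\right) \left(-30\right) = 6 \left(1 + 6 \cdot 2\right) \left(-31\right) \left(-30\right) = 6 \left(1 + 12\right) \left(-31\right) \left(-30\right) = 6 \cdot 13 \left(-31\right) \left(-30\right) = 78 \left(-31\right) \left(-30\right) = \left(-2418\right) \left(-30\right) = 72540$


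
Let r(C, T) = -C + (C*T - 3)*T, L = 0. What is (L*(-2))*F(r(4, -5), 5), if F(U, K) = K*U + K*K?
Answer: 0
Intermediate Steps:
r(C, T) = -C + T*(-3 + C*T) (r(C, T) = -C + (-3 + C*T)*T = -C + T*(-3 + C*T))
F(U, K) = K**2 + K*U (F(U, K) = K*U + K**2 = K**2 + K*U)
(L*(-2))*F(r(4, -5), 5) = (0*(-2))*(5*(5 + (-1*4 - 3*(-5) + 4*(-5)**2))) = 0*(5*(5 + (-4 + 15 + 4*25))) = 0*(5*(5 + (-4 + 15 + 100))) = 0*(5*(5 + 111)) = 0*(5*116) = 0*580 = 0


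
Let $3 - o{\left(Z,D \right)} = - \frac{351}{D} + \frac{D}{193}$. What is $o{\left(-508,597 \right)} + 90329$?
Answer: $\frac{3469284902}{38407} \approx 90330.0$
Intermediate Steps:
$o{\left(Z,D \right)} = 3 + \frac{351}{D} - \frac{D}{193}$ ($o{\left(Z,D \right)} = 3 - \left(- \frac{351}{D} + \frac{D}{193}\right) = 3 + \frac{351}{D} - \frac{D}{193}$)
$o{\left(-508,597 \right)} + 90329 = \left(3 + \frac{351}{597} - \frac{597}{193}\right) + 90329 = \left(3 + 351 \cdot \frac{1}{597} - \frac{597}{193}\right) + 90329 = \left(3 + \frac{117}{199} - \frac{597}{193}\right) + 90329 = \frac{18999}{38407} + 90329 = \frac{3469284902}{38407}$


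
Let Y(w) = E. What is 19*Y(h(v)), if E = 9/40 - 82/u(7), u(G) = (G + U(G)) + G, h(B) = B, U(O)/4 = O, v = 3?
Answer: -27569/840 ≈ -32.820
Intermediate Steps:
U(O) = 4*O
u(G) = 6*G (u(G) = (G + 4*G) + G = 5*G + G = 6*G)
E = -1451/840 (E = 9/40 - 82/(6*7) = 9*(1/40) - 82/42 = 9/40 - 82*1/42 = 9/40 - 41/21 = -1451/840 ≈ -1.7274)
Y(w) = -1451/840
19*Y(h(v)) = 19*(-1451/840) = -27569/840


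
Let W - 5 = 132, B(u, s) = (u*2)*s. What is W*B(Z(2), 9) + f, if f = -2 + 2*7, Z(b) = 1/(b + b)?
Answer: 1257/2 ≈ 628.50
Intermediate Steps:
Z(b) = 1/(2*b)
B(u, s) = 2*s*u (B(u, s) = (2*u)*s = 2*s*u)
f = 12 (f = -2 + 14 = 12)
W = 137 (W = 5 + 132 = 137)
W*B(Z(2), 9) + f = 137*(2*9*((½)/2)) + 12 = 137*(2*9*((½)*(½))) + 12 = 137*(2*9*(¼)) + 12 = 137*(9/2) + 12 = 1233/2 + 12 = 1257/2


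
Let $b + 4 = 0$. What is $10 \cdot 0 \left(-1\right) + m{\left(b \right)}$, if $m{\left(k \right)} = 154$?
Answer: $154$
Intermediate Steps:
$b = -4$ ($b = -4 + 0 = -4$)
$10 \cdot 0 \left(-1\right) + m{\left(b \right)} = 10 \cdot 0 \left(-1\right) + 154 = 0 \left(-1\right) + 154 = 0 + 154 = 154$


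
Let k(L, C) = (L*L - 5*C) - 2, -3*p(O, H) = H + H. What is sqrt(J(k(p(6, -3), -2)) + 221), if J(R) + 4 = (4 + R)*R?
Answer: sqrt(409) ≈ 20.224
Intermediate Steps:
p(O, H) = -2*H/3 (p(O, H) = -(H + H)/3 = -2*H/3)
k(L, C) = -2 + L**2 - 5*C (k(L, C) = (L**2 - 5*C) - 2 = -2 + L**2 - 5*C)
J(R) = -4 + R*(4 + R) (J(R) = -4 + (4 + R)*R = -4 + R*(4 + R))
sqrt(J(k(p(6, -3), -2)) + 221) = sqrt((-4 + (-2 + (-2/3*(-3))**2 - 5*(-2))**2 + 4*(-2 + (-2/3*(-3))**2 - 5*(-2))) + 221) = sqrt((-4 + (-2 + 2**2 + 10)**2 + 4*(-2 + 2**2 + 10)) + 221) = sqrt((-4 + (-2 + 4 + 10)**2 + 4*(-2 + 4 + 10)) + 221) = sqrt((-4 + 12**2 + 4*12) + 221) = sqrt((-4 + 144 + 48) + 221) = sqrt(188 + 221) = sqrt(409)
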